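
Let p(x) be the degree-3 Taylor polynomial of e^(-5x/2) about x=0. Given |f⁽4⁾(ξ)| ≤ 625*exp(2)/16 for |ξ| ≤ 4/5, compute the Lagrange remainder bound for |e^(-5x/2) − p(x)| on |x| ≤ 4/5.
2*exp(2)/3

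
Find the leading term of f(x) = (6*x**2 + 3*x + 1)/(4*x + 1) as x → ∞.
3*x/2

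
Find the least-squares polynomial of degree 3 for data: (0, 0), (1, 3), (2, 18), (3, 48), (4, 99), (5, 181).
-31/126 + (871/756)x + (16/9)x² + (113/108)x³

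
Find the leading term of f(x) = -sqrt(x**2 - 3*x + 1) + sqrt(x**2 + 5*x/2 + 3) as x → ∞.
11/4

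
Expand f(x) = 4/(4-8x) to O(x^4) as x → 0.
1 + 2*x + 4*x**2 + 8*x**3 + O(x**4)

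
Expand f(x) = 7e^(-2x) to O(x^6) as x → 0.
7 - 14*x + 14*x**2 - 28*x**3/3 + 14*x**4/3 - 28*x**5/15 + O(x**6)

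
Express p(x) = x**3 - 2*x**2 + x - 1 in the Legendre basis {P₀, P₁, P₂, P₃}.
(-5/3)P₀ + (8/5)P₁ + (-4/3)P₂ + (2/5)P₃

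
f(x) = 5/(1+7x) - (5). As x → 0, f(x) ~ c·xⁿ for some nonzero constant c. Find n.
1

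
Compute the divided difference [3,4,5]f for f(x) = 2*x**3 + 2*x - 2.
24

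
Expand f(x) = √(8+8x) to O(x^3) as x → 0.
2*sqrt(2) + sqrt(2)*x - sqrt(2)*x**2/4 + O(x**3)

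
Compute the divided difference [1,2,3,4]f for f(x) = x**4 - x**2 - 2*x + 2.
10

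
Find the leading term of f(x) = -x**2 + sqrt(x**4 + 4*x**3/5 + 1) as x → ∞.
2*x/5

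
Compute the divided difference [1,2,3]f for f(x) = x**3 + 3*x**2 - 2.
9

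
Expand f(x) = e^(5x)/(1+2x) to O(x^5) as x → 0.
1 + 3*x + 13*x**2/2 + 47*x**3/6 + 83*x**4/8 + O(x**5)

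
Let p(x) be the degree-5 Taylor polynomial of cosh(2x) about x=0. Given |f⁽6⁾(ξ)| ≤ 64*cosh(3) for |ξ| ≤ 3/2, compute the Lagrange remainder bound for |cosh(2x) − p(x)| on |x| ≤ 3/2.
81*cosh(3)/80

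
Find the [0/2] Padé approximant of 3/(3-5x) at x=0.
1/(1 - 5*x/3)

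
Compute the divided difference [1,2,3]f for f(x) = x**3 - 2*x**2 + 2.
4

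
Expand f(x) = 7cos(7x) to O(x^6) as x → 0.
7 - 343*x**2/2 + 16807*x**4/24 + O(x**6)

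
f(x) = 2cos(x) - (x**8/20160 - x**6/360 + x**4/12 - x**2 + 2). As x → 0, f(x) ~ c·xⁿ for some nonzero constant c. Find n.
10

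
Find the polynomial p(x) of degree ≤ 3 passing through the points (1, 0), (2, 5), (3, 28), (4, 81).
2*x**3 - 3*x**2 + 1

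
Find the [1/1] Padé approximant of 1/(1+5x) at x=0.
1/(5*x + 1)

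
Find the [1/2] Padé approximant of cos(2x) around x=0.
1/(2*x**2 + 1)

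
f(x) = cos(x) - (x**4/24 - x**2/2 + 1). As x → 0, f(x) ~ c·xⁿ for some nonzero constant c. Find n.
6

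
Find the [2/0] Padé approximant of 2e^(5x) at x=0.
25*x**2 + 10*x + 2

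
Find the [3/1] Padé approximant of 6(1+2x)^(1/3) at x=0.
(-16*x**3/27 + 8*x**2/3 + 12*x + 6)/(4*x/3 + 1)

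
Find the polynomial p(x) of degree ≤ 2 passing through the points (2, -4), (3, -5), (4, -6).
-x - 2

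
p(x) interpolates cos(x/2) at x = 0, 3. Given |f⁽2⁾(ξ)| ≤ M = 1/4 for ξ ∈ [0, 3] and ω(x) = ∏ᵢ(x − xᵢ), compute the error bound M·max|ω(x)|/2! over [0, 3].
9/32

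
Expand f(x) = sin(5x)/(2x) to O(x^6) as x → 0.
5/2 - 125*x**2/12 + 625*x**4/48 + O(x**6)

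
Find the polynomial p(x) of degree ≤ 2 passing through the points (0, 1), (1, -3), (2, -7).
1 - 4*x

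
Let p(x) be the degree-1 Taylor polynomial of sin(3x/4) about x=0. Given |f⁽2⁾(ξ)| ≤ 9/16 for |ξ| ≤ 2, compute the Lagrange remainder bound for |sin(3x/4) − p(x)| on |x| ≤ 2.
9/8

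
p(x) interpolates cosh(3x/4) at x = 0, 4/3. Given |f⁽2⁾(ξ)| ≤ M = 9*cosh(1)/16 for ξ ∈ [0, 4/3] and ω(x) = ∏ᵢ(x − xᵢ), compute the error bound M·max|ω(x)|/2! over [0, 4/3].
cosh(1)/8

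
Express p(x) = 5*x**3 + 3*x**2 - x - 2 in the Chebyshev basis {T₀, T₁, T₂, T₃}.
(-1/2)T₀ + (11/4)T₁ + (3/2)T₂ + (5/4)T₃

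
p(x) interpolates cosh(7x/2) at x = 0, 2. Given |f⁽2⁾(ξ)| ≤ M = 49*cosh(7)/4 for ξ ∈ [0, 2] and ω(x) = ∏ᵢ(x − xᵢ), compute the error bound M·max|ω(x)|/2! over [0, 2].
49*cosh(7)/8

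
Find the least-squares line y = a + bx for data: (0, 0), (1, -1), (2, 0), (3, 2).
a = -4/5, b = 7/10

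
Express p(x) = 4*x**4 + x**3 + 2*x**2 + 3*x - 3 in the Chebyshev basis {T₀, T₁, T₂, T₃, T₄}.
(-1/2)T₀ + (15/4)T₁ + (3)T₂ + (1/4)T₃ + (1/2)T₄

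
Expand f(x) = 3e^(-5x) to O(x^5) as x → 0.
3 - 15*x + 75*x**2/2 - 125*x**3/2 + 625*x**4/8 + O(x**5)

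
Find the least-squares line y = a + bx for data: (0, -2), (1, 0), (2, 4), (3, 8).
a = -13/5, b = 17/5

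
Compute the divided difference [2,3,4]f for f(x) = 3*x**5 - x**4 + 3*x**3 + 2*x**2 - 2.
829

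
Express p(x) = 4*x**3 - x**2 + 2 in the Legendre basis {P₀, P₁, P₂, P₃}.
(5/3)P₀ + (12/5)P₁ + (-2/3)P₂ + (8/5)P₃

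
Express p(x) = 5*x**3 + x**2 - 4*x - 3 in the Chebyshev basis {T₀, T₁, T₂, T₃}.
(-5/2)T₀ + (-1/4)T₁ + (1/2)T₂ + (5/4)T₃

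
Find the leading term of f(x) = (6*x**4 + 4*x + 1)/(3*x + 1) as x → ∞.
2*x**3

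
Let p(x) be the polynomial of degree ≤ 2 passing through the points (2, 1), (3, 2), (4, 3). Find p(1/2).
-1/2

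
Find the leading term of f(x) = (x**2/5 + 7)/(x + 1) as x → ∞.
x/5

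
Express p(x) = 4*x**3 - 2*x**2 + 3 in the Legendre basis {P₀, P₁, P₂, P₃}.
(7/3)P₀ + (12/5)P₁ + (-4/3)P₂ + (8/5)P₃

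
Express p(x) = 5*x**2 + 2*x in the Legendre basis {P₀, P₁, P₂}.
(5/3)P₀ + (2)P₁ + (10/3)P₂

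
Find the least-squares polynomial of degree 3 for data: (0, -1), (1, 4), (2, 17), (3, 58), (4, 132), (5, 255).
-95/126 + (233/108)x + (-97/252)x² + (55/27)x³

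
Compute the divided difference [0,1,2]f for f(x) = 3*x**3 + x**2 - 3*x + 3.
10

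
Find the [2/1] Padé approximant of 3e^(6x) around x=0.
(18*x**2 + 12*x + 3)/(1 - 2*x)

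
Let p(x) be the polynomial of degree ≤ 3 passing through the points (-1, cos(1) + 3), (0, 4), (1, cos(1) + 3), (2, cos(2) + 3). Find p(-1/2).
cos(2)/16 + 63/16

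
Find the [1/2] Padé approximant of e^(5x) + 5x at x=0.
(185*x/21 + 1)/(-25*x**2/42 - 25*x/21 + 1)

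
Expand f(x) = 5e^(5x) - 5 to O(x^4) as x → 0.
25*x + 125*x**2/2 + 625*x**3/6 + O(x**4)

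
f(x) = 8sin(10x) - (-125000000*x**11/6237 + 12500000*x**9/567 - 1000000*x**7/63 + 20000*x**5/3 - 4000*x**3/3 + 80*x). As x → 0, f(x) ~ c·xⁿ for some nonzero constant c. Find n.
13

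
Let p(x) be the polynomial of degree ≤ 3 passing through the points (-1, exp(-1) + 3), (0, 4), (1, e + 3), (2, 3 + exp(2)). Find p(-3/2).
(35 + e*(-5*exp(2) + 13 + 21*e))*exp(-1)/16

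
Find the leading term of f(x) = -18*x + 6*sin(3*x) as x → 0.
-27*x**3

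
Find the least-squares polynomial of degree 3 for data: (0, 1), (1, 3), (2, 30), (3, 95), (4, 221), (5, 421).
58/63 + (-638/189)x + (53/18)x² + (157/54)x³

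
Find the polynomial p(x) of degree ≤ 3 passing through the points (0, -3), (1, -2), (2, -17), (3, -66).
-3*x**3 + x**2 + 3*x - 3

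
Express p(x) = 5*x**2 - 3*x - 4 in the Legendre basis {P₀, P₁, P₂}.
(-7/3)P₀ + (-3)P₁ + (10/3)P₂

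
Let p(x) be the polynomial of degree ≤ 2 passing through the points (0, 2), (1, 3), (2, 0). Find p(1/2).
3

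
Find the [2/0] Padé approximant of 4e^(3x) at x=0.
18*x**2 + 12*x + 4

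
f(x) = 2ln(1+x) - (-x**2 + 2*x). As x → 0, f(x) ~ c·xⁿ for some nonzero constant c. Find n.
3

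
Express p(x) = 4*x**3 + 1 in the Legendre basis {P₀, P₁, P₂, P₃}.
P₀ + (12/5)P₁ + (8/5)P₃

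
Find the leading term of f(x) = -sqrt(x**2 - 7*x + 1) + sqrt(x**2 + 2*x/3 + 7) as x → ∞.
23/6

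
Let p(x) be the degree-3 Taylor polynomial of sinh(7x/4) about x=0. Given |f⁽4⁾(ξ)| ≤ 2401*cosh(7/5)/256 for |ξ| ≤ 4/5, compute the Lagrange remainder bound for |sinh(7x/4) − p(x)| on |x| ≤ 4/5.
2401*cosh(7/5)/15000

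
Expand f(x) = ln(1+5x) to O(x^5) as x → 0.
5*x - 25*x**2/2 + 125*x**3/3 - 625*x**4/4 + O(x**5)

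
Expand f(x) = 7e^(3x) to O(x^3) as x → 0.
7 + 21*x + 63*x**2/2 + O(x**3)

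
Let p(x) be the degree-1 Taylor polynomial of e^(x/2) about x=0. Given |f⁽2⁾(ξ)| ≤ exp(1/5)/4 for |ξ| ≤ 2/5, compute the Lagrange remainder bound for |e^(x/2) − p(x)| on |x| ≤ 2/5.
exp(1/5)/50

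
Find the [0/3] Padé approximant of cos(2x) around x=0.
1/(2*x**2 + 1)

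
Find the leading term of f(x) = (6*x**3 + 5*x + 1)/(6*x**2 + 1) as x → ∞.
x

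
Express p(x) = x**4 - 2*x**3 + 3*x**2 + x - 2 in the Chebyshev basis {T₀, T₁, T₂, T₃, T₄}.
(-1/8)T₀ + (-1/2)T₁ + (2)T₂ + (-1/2)T₃ + (1/8)T₄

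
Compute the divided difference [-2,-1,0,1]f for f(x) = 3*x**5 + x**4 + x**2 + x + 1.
13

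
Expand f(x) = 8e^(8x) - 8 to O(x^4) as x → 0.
64*x + 256*x**2 + 2048*x**3/3 + O(x**4)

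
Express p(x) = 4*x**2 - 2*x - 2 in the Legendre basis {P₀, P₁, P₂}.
(-2/3)P₀ + (-2)P₁ + (8/3)P₂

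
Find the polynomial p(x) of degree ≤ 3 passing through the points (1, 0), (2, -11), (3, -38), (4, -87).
-x**3 - 2*x**2 + 2*x + 1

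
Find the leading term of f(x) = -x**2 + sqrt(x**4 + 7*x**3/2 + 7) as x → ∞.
7*x/4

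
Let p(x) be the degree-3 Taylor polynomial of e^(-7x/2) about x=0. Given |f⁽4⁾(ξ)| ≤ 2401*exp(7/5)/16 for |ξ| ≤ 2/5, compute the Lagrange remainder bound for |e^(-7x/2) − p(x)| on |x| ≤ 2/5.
2401*exp(7/5)/15000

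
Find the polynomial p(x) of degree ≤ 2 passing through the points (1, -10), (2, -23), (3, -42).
-3*x**2 - 4*x - 3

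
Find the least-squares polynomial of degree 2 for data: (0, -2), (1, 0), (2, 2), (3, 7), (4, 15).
-58/35 + (-13/70)x + (15/14)x²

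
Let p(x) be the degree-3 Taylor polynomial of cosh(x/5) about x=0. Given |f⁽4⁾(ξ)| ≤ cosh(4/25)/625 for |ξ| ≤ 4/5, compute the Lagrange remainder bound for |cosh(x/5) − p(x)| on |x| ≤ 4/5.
32*cosh(4/25)/1171875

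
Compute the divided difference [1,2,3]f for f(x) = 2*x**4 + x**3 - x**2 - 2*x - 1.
55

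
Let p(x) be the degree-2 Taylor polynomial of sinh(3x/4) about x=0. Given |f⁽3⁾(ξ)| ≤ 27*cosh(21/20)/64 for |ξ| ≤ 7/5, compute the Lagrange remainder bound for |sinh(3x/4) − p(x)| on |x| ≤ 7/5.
3087*cosh(21/20)/16000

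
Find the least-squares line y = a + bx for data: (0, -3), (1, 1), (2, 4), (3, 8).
a = -29/10, b = 18/5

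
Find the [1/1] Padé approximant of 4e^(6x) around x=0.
(12*x + 4)/(1 - 3*x)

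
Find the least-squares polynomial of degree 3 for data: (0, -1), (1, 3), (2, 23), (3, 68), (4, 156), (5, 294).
-127/126 + (643/756)x + (319/252)x² + (56/27)x³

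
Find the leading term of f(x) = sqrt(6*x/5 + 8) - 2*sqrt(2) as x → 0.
3*sqrt(2)*x/20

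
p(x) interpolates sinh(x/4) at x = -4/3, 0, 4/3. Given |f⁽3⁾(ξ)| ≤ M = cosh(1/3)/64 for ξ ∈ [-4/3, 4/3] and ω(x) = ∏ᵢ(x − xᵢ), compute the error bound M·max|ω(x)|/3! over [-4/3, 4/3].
sqrt(3)*cosh(1/3)/729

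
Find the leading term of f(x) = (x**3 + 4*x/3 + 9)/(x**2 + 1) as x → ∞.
x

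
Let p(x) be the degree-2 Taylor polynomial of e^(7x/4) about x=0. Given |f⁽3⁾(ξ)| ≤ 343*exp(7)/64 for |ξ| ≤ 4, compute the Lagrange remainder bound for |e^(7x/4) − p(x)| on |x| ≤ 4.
343*exp(7)/6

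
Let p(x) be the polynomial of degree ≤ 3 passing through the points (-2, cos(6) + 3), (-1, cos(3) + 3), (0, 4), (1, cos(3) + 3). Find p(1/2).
cos(6)/16 + 63/16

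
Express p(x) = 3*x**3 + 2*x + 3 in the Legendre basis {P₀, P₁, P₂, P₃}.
(3)P₀ + (19/5)P₁ + (6/5)P₃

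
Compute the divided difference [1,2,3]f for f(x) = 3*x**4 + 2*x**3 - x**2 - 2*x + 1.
86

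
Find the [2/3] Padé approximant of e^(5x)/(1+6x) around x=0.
(2525*x**2/1108 + 710*x/277 + 1)/(38525*x**3/3324 - 14025*x**2/1108 + 987*x/277 + 1)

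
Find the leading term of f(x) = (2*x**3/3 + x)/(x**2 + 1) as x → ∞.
2*x/3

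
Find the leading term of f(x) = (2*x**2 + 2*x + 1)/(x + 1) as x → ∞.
2*x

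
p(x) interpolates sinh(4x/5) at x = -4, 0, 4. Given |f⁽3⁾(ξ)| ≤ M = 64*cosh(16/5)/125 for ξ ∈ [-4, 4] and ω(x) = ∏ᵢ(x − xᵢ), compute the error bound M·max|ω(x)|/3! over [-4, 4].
4096*sqrt(3)*cosh(16/5)/3375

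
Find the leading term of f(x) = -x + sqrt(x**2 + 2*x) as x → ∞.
1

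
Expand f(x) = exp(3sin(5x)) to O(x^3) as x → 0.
1 + 15*x + 225*x**2/2 + O(x**3)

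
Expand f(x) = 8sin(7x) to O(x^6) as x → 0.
56*x - 1372*x**3/3 + 16807*x**5/15 + O(x**6)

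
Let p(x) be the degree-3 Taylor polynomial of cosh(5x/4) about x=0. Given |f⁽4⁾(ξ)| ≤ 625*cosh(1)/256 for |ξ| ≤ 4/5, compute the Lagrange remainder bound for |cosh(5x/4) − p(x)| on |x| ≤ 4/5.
cosh(1)/24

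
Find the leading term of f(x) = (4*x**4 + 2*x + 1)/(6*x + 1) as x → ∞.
2*x**3/3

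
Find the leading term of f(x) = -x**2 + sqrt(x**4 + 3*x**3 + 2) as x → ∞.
3*x/2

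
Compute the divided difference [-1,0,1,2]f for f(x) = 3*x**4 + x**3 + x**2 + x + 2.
7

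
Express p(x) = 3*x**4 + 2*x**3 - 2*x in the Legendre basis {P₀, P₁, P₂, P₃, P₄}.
(3/5)P₀ + (-4/5)P₁ + (12/7)P₂ + (4/5)P₃ + (24/35)P₄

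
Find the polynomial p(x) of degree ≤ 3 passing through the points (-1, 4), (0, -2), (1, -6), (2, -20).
-2*x**3 + x**2 - 3*x - 2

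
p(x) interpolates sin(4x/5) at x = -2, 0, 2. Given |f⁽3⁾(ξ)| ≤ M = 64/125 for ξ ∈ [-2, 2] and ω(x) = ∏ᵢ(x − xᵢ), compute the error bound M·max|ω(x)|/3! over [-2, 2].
512*sqrt(3)/3375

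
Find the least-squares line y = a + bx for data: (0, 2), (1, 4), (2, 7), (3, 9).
a = 19/10, b = 12/5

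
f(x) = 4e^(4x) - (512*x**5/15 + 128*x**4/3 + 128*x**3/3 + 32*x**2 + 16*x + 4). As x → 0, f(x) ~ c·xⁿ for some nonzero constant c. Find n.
6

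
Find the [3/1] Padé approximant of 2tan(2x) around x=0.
16*x**3/3 + 4*x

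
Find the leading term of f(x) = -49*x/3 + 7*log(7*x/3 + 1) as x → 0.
-343*x**2/18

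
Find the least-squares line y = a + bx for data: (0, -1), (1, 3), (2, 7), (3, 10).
a = -4/5, b = 37/10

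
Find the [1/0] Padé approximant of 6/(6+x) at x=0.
1 - x/6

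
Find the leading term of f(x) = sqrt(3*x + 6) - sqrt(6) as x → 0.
sqrt(6)*x/4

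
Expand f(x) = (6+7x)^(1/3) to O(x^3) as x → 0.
6**(1/3) + 7*6**(1/3)*x/18 - 49*6**(1/3)*x**2/324 + O(x**3)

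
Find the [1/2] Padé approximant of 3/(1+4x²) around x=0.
3/(4*x**2 + 1)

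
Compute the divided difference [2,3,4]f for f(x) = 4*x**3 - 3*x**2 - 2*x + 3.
33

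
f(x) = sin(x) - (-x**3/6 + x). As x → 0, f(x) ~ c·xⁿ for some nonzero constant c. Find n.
5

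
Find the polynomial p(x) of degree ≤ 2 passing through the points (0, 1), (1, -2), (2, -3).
x**2 - 4*x + 1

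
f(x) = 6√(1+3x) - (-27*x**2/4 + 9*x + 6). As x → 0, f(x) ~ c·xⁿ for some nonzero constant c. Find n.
3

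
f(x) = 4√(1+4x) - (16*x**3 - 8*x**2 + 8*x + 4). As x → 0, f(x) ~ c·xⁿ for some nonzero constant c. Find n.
4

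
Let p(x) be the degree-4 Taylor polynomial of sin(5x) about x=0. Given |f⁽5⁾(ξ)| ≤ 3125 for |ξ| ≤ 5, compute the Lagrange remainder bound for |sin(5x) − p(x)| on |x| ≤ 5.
1953125/24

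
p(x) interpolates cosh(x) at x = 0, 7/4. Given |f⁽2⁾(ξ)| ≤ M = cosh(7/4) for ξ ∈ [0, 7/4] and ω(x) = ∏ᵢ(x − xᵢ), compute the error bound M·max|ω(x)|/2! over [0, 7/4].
49*cosh(7/4)/128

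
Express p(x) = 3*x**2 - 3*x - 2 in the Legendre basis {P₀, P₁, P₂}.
-P₀ + (-3)P₁ + (2)P₂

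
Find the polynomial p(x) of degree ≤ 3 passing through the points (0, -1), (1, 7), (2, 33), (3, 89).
2*x**3 + 3*x**2 + 3*x - 1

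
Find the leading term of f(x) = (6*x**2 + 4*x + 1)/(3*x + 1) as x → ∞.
2*x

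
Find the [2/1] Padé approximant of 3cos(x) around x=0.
3 - 3*x**2/2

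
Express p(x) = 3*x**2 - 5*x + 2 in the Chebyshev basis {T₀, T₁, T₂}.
(7/2)T₀ + (-5)T₁ + (3/2)T₂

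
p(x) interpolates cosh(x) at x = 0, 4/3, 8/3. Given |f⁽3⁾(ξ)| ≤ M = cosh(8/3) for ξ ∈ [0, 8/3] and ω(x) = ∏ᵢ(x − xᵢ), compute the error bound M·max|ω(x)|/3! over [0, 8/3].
64*sqrt(3)*cosh(8/3)/729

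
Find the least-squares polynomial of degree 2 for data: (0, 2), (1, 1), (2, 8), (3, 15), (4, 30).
62/35 + (-15/7)x + (16/7)x²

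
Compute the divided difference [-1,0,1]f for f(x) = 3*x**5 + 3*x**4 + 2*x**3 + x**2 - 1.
4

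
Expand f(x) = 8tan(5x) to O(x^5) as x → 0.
40*x + 1000*x**3/3 + O(x**5)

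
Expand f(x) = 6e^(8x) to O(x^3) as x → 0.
6 + 48*x + 192*x**2 + O(x**3)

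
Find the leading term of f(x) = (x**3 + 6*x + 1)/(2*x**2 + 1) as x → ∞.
x/2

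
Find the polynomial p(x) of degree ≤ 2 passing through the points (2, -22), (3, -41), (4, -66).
-3*x**2 - 4*x - 2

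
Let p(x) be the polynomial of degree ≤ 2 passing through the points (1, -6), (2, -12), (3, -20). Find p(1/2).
-15/4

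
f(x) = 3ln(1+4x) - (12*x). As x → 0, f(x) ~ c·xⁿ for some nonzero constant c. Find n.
2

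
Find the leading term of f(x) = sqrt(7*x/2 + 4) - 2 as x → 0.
7*x/8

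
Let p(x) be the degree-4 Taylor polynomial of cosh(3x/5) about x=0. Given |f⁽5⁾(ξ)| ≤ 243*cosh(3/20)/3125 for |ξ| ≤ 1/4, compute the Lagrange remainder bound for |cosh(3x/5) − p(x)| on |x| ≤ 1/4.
81*cosh(3/20)/128000000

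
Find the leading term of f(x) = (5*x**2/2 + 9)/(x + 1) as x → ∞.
5*x/2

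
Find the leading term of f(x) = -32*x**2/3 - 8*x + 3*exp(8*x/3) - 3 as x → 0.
256*x**3/27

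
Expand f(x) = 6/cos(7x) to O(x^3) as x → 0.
6 + 147*x**2 + O(x**3)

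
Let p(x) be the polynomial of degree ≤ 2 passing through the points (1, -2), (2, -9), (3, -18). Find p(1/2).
3/4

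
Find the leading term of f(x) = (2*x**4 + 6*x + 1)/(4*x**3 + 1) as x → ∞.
x/2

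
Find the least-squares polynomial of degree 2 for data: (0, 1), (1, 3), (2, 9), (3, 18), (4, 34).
43/35 + (-53/70)x + (31/14)x²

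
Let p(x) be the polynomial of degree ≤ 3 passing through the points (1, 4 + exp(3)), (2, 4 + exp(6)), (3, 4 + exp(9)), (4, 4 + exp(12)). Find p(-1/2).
-35*exp(12)/16 - 189*exp(6)/16 + 4 + 105*exp(3)/16 + 135*exp(9)/16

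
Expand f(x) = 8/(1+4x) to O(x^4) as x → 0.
8 - 32*x + 128*x**2 - 512*x**3 + O(x**4)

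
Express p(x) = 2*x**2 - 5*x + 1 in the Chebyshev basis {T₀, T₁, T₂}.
(2)T₀ + (-5)T₁ + T₂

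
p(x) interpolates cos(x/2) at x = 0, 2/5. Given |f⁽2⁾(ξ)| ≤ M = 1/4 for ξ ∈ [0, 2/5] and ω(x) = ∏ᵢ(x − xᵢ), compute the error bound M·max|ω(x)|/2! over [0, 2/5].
1/200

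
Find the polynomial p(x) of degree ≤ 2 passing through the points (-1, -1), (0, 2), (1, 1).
-2*x**2 + x + 2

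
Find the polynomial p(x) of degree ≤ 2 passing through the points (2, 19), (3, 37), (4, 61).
3*x**2 + 3*x + 1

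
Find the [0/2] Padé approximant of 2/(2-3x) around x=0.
1/(1 - 3*x/2)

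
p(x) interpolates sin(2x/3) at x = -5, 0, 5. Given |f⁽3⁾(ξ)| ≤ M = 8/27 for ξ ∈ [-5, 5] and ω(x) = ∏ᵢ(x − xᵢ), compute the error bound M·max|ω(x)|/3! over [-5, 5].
1000*sqrt(3)/729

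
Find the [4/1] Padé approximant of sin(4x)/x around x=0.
128*x**4/15 - 32*x**2/3 + 4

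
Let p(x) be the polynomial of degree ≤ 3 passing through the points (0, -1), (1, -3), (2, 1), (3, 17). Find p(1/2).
-19/8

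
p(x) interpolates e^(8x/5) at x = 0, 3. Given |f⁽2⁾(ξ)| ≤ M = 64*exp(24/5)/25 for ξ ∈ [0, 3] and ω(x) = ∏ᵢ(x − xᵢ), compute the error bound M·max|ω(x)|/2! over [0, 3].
72*exp(24/5)/25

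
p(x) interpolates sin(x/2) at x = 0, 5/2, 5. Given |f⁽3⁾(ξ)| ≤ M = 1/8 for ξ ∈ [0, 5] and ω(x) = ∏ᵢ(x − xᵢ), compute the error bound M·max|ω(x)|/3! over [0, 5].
125*sqrt(3)/1728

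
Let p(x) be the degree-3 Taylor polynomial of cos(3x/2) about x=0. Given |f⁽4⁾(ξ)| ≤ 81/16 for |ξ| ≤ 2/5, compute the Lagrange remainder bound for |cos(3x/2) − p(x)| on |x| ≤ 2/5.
27/5000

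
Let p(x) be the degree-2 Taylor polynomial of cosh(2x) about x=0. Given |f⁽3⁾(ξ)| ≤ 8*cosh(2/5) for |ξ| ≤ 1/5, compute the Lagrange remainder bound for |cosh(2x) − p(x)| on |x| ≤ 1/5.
4*cosh(2/5)/375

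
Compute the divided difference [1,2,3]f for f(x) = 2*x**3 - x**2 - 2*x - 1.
11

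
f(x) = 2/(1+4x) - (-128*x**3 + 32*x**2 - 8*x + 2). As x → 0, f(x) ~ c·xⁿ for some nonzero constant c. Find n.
4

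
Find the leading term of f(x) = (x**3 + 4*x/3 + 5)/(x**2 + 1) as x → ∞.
x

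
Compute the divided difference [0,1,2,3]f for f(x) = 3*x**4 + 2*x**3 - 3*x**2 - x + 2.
20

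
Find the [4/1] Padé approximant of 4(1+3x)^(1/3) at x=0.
(4*x**4/3 - 32*x**3/15 + 24*x**2/5 + 64*x/5 + 4)/(11*x/5 + 1)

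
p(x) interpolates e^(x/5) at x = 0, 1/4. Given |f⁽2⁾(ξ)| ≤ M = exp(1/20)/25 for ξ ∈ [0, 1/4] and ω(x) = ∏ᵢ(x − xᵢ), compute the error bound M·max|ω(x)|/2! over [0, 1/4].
exp(1/20)/3200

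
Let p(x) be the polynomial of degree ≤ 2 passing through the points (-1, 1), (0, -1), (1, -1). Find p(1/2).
-5/4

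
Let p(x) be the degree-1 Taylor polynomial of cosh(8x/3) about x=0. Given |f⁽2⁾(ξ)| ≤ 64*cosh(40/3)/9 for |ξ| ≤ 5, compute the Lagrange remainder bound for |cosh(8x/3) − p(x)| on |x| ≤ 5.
800*cosh(40/3)/9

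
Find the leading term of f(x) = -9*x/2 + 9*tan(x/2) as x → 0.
3*x**3/8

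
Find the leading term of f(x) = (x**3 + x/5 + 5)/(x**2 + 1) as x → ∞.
x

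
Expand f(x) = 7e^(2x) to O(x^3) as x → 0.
7 + 14*x + 14*x**2 + O(x**3)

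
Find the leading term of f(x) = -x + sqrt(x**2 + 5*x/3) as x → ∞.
5/6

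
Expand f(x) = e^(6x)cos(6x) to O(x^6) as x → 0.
1 + 6*x - 72*x**3 - 216*x**4 - 1296*x**5/5 + O(x**6)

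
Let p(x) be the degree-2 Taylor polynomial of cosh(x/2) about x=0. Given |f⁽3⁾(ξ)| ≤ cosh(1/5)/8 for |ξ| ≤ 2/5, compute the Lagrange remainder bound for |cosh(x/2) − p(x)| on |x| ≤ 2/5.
cosh(1/5)/750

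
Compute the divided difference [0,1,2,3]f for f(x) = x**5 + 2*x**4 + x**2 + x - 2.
37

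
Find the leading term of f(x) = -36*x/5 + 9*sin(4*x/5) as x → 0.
-96*x**3/125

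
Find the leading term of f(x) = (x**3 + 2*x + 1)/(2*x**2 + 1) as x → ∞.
x/2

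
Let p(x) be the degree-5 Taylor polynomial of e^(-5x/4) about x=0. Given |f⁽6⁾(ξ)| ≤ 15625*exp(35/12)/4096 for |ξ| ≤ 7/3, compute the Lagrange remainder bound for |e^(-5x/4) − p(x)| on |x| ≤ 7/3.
367653125*exp(35/12)/429981696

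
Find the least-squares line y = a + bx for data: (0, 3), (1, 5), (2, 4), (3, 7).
a = 31/10, b = 11/10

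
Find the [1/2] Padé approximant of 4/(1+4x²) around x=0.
4/(4*x**2 + 1)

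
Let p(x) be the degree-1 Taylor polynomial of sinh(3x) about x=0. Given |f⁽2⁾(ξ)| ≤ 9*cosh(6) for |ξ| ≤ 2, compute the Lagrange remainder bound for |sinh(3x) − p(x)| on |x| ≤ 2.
18*cosh(6)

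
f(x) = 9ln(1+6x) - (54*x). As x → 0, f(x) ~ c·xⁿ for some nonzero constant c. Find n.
2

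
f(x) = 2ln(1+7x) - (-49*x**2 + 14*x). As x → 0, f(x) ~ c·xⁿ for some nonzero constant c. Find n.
3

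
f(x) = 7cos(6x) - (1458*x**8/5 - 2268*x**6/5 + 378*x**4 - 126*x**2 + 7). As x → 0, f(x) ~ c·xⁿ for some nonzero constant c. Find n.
10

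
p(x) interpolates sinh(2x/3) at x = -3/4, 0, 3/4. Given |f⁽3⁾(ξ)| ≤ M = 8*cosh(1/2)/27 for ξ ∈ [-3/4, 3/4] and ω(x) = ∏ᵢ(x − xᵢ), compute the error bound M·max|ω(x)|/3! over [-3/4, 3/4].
sqrt(3)*cosh(1/2)/216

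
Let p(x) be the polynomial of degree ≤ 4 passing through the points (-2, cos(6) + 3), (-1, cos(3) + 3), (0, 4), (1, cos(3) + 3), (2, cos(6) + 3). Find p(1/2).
5*cos(3)/16 - cos(6)/64 + 237/64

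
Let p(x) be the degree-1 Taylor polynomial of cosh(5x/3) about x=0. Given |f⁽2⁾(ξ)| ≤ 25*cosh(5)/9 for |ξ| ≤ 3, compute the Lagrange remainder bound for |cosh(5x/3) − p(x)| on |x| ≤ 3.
25*cosh(5)/2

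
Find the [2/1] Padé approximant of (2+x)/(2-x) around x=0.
(x/2 + 1)/(1 - x/2)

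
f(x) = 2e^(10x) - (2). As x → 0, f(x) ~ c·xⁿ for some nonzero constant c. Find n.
1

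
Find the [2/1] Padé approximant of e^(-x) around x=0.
(x**2/6 - 2*x/3 + 1)/(x/3 + 1)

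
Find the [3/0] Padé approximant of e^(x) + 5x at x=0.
x**3/6 + x**2/2 + 6*x + 1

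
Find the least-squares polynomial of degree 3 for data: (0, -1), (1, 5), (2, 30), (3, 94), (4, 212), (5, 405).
-125/126 + (227/108)x + (97/126)x² + (325/108)x³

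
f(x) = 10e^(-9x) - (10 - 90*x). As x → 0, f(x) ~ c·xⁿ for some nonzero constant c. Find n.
2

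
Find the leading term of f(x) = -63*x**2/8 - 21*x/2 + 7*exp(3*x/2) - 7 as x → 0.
63*x**3/16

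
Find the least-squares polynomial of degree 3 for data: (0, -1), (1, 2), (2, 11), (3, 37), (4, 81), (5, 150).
-50/63 + (-169/378)x + (100/63)x² + (49/54)x³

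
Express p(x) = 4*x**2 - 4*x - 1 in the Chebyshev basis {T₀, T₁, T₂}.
T₀ + (-4)T₁ + (2)T₂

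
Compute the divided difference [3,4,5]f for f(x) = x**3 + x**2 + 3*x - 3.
13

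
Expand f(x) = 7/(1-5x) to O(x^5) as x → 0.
7 + 35*x + 175*x**2 + 875*x**3 + 4375*x**4 + O(x**5)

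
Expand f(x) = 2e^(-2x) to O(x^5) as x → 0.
2 - 4*x + 4*x**2 - 8*x**3/3 + 4*x**4/3 + O(x**5)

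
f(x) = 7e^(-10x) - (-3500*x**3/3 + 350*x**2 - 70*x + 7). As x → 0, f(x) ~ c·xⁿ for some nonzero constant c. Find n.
4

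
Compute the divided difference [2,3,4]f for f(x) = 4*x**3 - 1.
36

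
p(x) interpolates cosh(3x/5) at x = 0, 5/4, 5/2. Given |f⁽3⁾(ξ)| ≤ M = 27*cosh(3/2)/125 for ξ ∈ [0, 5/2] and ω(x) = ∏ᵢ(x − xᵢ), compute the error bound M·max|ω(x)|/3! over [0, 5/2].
sqrt(3)*cosh(3/2)/64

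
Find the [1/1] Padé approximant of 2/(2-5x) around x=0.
1/(1 - 5*x/2)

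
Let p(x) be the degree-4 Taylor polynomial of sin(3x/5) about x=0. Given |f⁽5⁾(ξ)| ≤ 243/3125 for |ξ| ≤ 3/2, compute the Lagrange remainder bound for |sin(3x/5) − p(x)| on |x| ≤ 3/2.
19683/4000000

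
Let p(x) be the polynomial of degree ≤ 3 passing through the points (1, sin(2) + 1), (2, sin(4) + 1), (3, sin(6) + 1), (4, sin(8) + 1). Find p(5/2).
9*sin(4)/16 + 9*sin(6)/16 - sin(8)/16 - sin(2)/16 + 1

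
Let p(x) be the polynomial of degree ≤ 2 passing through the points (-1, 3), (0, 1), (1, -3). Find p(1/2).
-3/4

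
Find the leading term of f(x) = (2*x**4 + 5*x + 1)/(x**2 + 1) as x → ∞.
2*x**2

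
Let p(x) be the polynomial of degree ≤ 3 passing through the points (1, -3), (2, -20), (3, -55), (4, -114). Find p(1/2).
5/8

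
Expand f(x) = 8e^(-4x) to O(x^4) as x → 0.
8 - 32*x + 64*x**2 - 256*x**3/3 + O(x**4)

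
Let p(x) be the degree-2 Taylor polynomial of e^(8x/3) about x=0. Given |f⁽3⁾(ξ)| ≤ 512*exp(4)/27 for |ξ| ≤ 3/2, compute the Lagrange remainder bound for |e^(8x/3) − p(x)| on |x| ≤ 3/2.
32*exp(4)/3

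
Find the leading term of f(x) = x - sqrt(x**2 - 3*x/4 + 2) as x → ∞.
3/8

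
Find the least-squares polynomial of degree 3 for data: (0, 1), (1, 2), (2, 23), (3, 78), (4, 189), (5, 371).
19/21 + (-223/126)x + (25/84)x² + (107/36)x³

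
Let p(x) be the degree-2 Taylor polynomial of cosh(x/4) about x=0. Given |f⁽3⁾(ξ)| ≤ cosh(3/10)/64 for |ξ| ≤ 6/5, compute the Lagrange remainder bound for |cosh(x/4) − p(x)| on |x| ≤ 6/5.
9*cosh(3/10)/2000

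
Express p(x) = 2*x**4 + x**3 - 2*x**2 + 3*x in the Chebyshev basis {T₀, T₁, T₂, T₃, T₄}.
(-1/4)T₀ + (15/4)T₁ + (1/4)T₃ + (1/4)T₄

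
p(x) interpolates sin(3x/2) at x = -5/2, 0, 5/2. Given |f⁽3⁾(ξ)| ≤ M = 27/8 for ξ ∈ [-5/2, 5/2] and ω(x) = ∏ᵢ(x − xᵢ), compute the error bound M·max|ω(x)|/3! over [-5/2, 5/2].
125*sqrt(3)/64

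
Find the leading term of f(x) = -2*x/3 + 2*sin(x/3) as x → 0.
-x**3/81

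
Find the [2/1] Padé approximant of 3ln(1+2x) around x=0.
2*x*(x + 3)/(4*x/3 + 1)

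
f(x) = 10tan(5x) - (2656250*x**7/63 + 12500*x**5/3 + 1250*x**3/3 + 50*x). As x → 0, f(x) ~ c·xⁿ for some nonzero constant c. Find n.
9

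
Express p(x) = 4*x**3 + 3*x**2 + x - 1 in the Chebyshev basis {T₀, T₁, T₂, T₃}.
(1/2)T₀ + (4)T₁ + (3/2)T₂ + T₃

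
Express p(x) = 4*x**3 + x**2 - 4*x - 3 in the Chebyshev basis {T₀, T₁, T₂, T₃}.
(-5/2)T₀ - T₁ + (1/2)T₂ + T₃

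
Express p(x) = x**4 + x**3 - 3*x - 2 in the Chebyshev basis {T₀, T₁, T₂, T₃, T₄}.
(-13/8)T₀ + (-9/4)T₁ + (1/2)T₂ + (1/4)T₃ + (1/8)T₄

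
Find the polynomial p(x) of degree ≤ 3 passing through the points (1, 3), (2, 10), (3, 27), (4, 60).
x**3 - x**2 + 3*x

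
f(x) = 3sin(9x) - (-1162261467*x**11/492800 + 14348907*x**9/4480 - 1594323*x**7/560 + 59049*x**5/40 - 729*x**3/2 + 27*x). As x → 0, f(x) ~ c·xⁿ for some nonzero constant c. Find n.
13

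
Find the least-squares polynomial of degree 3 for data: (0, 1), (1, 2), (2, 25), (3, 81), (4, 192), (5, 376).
29/42 + (-239/252)x + (1/3)x² + (107/36)x³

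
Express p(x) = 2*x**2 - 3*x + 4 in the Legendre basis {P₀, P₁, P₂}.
(14/3)P₀ + (-3)P₁ + (4/3)P₂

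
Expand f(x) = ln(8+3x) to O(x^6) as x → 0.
log(8) + 3*x/8 - 9*x**2/128 + 9*x**3/512 - 81*x**4/16384 + 243*x**5/163840 + O(x**6)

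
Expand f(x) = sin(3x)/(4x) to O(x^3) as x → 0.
3/4 - 9*x**2/8 + O(x**3)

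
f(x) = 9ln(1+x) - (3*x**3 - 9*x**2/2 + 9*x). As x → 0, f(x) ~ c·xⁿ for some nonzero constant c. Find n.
4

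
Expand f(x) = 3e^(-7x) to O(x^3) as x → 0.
3 - 21*x + 147*x**2/2 + O(x**3)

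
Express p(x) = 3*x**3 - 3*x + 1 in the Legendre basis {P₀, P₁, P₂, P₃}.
P₀ + (-6/5)P₁ + (6/5)P₃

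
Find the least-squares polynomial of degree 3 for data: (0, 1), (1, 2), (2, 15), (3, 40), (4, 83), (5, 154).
40/63 + (-1/54)x + (100/63)x² + (49/54)x³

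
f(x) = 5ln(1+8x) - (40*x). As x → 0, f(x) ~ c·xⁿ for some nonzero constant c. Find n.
2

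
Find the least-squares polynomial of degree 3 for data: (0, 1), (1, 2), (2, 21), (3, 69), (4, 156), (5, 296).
115/126 + (-391/108)x + (191/63)x² + (205/108)x³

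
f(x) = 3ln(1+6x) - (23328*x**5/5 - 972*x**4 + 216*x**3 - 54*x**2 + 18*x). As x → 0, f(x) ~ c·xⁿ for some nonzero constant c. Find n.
6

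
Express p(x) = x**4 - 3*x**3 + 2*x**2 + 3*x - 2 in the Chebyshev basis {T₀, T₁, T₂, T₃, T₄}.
(-5/8)T₀ + (3/4)T₁ + (3/2)T₂ + (-3/4)T₃ + (1/8)T₄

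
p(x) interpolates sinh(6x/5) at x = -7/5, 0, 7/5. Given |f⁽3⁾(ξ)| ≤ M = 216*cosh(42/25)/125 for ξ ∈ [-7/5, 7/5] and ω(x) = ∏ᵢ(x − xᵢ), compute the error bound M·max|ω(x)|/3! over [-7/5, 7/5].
2744*sqrt(3)*cosh(42/25)/15625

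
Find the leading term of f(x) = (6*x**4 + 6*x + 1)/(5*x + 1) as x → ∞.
6*x**3/5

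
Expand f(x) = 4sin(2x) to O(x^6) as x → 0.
8*x - 16*x**3/3 + 16*x**5/15 + O(x**6)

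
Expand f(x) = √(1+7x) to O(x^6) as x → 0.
1 + 7*x/2 - 49*x**2/8 + 343*x**3/16 - 12005*x**4/128 + 117649*x**5/256 + O(x**6)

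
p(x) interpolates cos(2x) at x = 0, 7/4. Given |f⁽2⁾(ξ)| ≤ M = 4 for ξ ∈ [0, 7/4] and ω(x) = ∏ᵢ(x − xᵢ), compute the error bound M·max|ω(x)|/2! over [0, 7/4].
49/32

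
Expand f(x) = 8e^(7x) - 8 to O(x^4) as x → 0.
56*x + 196*x**2 + 1372*x**3/3 + O(x**4)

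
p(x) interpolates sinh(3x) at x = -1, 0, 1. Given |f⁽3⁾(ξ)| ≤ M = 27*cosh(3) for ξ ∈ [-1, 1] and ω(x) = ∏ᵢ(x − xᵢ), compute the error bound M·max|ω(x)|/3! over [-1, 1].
sqrt(3)*cosh(3)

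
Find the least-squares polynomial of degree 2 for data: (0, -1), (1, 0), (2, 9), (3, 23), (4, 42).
-47/35 + (-57/70)x + (41/14)x²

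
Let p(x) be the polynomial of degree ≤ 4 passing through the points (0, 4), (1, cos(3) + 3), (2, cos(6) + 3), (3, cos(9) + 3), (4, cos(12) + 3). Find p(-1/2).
35*cos(12)/128 - 45*cos(9)/32 + 189*cos(6)/64 - 105*cos(3)/32 + 699/128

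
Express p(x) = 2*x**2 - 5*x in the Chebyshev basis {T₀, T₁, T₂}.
T₀ + (-5)T₁ + T₂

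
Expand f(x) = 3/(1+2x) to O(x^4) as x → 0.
3 - 6*x + 12*x**2 - 24*x**3 + O(x**4)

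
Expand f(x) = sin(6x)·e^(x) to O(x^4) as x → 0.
6*x + 6*x**2 - 33*x**3 + O(x**4)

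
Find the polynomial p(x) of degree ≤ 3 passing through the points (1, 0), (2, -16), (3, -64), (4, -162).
-3*x**3 + 2*x**2 - x + 2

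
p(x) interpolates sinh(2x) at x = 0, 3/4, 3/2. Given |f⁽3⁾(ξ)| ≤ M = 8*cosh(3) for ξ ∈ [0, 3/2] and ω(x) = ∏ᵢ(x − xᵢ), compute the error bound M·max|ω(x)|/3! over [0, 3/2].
sqrt(3)*cosh(3)/8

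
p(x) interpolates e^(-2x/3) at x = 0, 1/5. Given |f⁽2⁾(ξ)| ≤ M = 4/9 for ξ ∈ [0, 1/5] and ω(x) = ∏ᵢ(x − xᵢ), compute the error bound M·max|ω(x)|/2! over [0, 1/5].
1/450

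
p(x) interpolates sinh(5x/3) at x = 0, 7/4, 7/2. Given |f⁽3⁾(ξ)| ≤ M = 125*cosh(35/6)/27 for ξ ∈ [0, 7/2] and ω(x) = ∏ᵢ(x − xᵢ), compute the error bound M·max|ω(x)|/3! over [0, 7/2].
42875*sqrt(3)*cosh(35/6)/46656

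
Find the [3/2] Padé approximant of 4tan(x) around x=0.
4*x*(15 - x**2)/(15*(1 - 2*x**2/5))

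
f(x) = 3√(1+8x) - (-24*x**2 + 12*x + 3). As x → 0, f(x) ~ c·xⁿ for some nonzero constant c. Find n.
3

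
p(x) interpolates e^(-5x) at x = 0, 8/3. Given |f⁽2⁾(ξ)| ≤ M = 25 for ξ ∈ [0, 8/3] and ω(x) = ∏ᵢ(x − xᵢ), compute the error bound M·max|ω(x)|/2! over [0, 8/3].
200/9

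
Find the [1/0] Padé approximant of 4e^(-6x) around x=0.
4 - 24*x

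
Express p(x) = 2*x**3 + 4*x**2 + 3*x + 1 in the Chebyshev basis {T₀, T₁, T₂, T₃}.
(3)T₀ + (9/2)T₁ + (2)T₂ + (1/2)T₃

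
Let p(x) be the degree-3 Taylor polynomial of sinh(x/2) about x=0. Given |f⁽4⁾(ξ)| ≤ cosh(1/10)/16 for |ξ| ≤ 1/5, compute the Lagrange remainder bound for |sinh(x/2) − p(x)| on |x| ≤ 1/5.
cosh(1/10)/240000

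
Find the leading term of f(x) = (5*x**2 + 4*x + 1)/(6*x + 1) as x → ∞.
5*x/6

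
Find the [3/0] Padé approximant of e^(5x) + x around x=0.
125*x**3/6 + 25*x**2/2 + 6*x + 1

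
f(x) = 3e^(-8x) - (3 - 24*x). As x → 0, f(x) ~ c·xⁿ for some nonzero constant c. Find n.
2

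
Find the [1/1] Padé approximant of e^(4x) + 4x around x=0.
(7*x + 1)/(1 - x)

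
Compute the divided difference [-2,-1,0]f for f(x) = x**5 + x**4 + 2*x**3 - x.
-14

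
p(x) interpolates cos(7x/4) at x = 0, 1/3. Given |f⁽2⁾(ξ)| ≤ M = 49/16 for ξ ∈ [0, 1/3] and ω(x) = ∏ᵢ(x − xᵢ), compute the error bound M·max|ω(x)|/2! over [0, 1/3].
49/1152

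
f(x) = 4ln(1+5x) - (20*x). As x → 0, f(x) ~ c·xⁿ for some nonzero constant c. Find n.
2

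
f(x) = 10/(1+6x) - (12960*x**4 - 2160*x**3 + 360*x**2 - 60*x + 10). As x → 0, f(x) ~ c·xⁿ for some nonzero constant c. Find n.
5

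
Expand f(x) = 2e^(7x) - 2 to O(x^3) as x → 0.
14*x + 49*x**2 + O(x**3)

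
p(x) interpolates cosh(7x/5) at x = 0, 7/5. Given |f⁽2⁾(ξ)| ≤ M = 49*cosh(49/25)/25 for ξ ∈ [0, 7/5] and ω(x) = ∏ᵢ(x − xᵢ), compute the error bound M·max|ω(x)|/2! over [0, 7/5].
2401*cosh(49/25)/5000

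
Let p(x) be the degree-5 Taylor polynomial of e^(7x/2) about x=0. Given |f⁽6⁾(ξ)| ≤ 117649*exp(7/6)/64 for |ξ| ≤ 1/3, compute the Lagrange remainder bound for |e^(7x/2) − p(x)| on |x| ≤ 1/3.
117649*exp(7/6)/33592320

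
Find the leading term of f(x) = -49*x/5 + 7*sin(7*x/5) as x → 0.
-2401*x**3/750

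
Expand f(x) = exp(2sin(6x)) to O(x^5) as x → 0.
1 + 12*x + 72*x**2 + 216*x**3 + O(x**5)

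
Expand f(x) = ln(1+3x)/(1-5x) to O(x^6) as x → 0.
3*x + 21*x**2/2 + 123*x**3/2 + 1149*x**4/4 + 29697*x**5/20 + O(x**6)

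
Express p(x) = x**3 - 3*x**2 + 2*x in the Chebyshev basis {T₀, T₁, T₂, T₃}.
(-3/2)T₀ + (11/4)T₁ + (-3/2)T₂ + (1/4)T₃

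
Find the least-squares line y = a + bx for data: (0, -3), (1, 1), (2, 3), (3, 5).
a = -12/5, b = 13/5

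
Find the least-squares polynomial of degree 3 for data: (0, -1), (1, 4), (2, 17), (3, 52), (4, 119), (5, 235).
-67/63 + (2095/378)x + (-643/252)x² + (235/108)x³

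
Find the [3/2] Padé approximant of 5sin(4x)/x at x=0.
(20 - 112*x**2/3)/(4*x**2/5 + 1)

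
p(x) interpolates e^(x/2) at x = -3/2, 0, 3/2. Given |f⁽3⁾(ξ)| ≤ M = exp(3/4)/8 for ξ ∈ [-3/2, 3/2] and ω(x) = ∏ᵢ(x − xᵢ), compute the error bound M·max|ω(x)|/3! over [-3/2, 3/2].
sqrt(3)*exp(3/4)/64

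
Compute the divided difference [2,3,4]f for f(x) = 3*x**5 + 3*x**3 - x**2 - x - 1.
881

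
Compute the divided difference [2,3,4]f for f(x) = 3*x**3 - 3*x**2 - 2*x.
24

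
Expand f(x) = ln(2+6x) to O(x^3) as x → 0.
log(2) + 3*x - 9*x**2/2 + O(x**3)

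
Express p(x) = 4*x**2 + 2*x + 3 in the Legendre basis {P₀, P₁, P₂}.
(13/3)P₀ + (2)P₁ + (8/3)P₂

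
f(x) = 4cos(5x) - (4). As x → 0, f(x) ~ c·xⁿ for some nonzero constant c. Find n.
2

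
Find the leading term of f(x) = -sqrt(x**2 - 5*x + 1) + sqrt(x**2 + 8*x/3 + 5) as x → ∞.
23/6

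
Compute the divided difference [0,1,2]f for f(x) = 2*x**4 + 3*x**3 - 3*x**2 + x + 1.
20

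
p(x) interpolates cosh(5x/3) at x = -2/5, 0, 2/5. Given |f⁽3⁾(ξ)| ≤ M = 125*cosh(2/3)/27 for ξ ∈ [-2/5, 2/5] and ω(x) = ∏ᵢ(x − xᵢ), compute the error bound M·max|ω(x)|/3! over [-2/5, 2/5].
8*sqrt(3)*cosh(2/3)/729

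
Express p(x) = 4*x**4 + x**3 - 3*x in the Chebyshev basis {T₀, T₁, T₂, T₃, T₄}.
(3/2)T₀ + (-9/4)T₁ + (2)T₂ + (1/4)T₃ + (1/2)T₄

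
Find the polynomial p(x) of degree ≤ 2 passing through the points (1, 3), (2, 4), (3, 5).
x + 2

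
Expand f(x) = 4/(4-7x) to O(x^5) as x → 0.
1 + 7*x/4 + 49*x**2/16 + 343*x**3/64 + 2401*x**4/256 + O(x**5)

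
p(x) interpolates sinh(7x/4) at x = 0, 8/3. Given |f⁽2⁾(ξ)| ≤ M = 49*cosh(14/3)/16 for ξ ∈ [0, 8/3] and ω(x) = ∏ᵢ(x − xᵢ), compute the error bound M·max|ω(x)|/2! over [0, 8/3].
49*cosh(14/3)/18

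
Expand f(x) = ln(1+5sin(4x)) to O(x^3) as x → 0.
20*x - 200*x**2 + O(x**3)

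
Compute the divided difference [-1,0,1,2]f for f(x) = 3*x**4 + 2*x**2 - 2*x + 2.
6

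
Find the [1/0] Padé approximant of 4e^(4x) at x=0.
16*x + 4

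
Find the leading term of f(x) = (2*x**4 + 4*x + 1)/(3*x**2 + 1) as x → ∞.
2*x**2/3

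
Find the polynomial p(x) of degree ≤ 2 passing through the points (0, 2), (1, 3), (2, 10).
3*x**2 - 2*x + 2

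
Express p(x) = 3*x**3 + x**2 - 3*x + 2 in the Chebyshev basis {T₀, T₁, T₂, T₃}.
(5/2)T₀ + (-3/4)T₁ + (1/2)T₂ + (3/4)T₃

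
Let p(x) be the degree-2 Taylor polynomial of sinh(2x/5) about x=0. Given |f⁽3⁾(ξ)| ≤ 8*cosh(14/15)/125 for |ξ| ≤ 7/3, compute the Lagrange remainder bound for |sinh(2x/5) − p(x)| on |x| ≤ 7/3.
1372*cosh(14/15)/10125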